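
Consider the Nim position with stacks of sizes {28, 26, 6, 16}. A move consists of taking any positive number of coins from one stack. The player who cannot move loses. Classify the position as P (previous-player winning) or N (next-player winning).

N-position

Compute the nim-sum pairwise:
28 ⊕ 26 = 6
6 ⊕ 6 = 0
0 ⊕ 16 = 16
The nim-sum is 16 ≠ 0, so this is an N-position: the player to move can win.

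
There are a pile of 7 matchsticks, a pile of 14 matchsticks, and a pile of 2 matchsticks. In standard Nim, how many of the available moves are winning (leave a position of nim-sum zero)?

1

In binary:
  0111  (7)
  1110  (14)
  0010  (2)
  ----
  1011  (11)
The overall nim-sum is X = 11. A pile of size p has a winning move iff p XOR X < p (reduce it to p XOR X).
  7: 7 XOR 11 = 12 ≥ 7 — no move.
  14: 14 XOR 11 = 5 < 14 — winning move (to 5).
  2: 2 XOR 11 = 9 ≥ 2 — no move.
That gives 1 winning move.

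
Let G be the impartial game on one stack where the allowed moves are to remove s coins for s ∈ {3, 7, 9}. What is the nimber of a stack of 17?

Grundy values for subtraction set {3, 7, 9}:
k:     0  1  2  3  4  5  6  7  8  9 10 11 12 13 14 15 16 17
g(k):  0  0  0  1  1  1  0  2  2  1  3  3  0  2  0  1  0  1
So g(17) = 1.

1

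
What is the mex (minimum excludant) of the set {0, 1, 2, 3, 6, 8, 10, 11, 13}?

The values 0, 1, 2, 3 are all present; 4 is the first non-negative integer missing from the set.

4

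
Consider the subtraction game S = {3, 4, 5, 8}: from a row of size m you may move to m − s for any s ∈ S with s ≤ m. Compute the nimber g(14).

1

Compute g(0), g(1), … for moves {3, 4, 5, 8}:
g(0) = mex{} = 0
g(1) = mex{} = 0
g(2) = mex{} = 0
g(3) = mex{0} = 1
g(4) = mex{0} = 1
g(5) = mex{0} = 1
g(6) = mex{0,1} = 2
g(7) = mex{0,1} = 2
g(8) = mex{0,1} = 2
g(9) = mex{0,1,2} = 3
g(10) = mex{0,1,2} = 3
g(11) = mex{1,2} = 0
g(12) = mex{1,2,3} = 0
g(13) = mex{1,2,3} = 0
g(14) = mex{0,2,3} = 1
So g(14) = 1.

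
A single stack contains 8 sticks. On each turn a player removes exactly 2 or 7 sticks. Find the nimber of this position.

Build the Grundy sequence with g(k) = mex{g(k−s) : s ∈ {2, 7}, s ≤ k}:
g(0) = mex{} = 0
g(1) = mex{} = 0
g(2) = mex{0} = 1
g(3) = mex{0} = 1
g(4) = mex{1} = 0
g(5) = mex{1} = 0
g(6) = mex{0} = 1
g(7) = mex{0} = 1
g(8) = mex{0,1} = 2
So g(8) = 2.

2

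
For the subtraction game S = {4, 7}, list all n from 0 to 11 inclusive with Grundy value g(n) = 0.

0, 1, 2, 3, 11

Build the Grundy sequence with g(k) = mex{g(k−s) : s ∈ {4, 7}, s ≤ k}:
k:     0  1  2  3  4  5  6  7  8  9 10 11
g(k):  0  0  0  0  1  1  1  1  2  2  2  0
The P-positions (g = 0) in 0..11 are 0, 1, 2, 3, 11.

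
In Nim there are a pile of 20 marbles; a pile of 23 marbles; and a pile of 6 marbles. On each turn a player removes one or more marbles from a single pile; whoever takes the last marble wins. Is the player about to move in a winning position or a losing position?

Compute the nim-sum pairwise:
20 XOR 23 = 3
3 XOR 6 = 5
The nim-sum is 5 ≠ 0, so this is an N-position: the player to move can win.

Winning position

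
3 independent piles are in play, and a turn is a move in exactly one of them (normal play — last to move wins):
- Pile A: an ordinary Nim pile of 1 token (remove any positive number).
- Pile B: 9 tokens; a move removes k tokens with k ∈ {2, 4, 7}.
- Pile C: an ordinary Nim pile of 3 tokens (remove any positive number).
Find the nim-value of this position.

Pile A is a plain Nim pile of size 1, so its Grundy value is 1.
For pile B, compute g(0), g(1), … with moves {2, 4, 7}:
k:     0  1  2  3  4  5  6  7  8  9
g(k):  0  0  1  1  2  2  0  3  1  0
So g(9) = 0.
Pile C is a plain Nim pile of size 3, so its Grundy value is 3.
By the Sprague-Grundy theorem, the Grundy value of a sum of independent games is the XOR of the component values.
Combined value = 1 XOR 0 XOR 3 = 2.

2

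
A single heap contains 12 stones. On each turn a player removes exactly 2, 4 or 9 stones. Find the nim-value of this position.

0

Build the Grundy sequence with g(k) = mex{g(k−s) : s ∈ {2, 4, 9}, s ≤ k}:
g(0) = mex{} = 0
g(1) = mex{} = 0
g(2) = mex{0} = 1
g(3) = mex{0} = 1
g(4) = mex{0,1} = 2
g(5) = mex{0,1} = 2
g(6) = mex{1,2} = 0
g(7) = mex{1,2} = 0
g(8) = mex{0,2} = 1
g(9) = mex{0,2} = 1
g(10) = mex{0,1} = 2
g(11) = mex{0,1} = 2
g(12) = mex{1,2} = 0
So g(12) = 0.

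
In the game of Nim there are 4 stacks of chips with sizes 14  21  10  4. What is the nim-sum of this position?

21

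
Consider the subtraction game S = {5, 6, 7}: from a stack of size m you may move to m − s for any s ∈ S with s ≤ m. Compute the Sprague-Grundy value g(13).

Compute g(0), g(1), … for moves {5, 6, 7}:
g(0) = mex{} = 0
g(1) = mex{} = 0
g(2) = mex{} = 0
g(3) = mex{} = 0
g(4) = mex{} = 0
g(5) = mex{0} = 1
g(6) = mex{0} = 1
g(7) = mex{0} = 1
g(8) = mex{0} = 1
g(9) = mex{0} = 1
g(10) = mex{0,1} = 2
g(11) = mex{0,1} = 2
g(12) = mex{1} = 0
g(13) = mex{1} = 0
So g(13) = 0.

0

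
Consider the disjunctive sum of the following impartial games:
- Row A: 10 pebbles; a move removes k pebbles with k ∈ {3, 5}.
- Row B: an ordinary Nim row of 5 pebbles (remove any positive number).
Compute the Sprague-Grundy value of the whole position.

5

For row A, compute g(0), g(1), … with moves {3, 5}:
k:     0  1  2  3  4  5  6  7  8  9 10
g(k):  0  0  0  1  1  1  2  2  0  0  0
So g(10) = 0.
Row B is a plain Nim row of size 5, so its Grundy value is 5.
The value of a disjunctive sum is the nim-sum of the parts.
Combined value = 0 XOR 5 = 5.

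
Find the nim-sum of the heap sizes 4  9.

13

Write each in binary and XOR column by column:
  0100  (4)
  1001  (9)
  ----
  1101  (13)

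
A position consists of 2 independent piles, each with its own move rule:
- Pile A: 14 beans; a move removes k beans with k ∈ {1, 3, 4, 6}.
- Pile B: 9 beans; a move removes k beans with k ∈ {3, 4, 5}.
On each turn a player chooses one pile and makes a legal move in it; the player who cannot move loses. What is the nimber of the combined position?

0

Grundy values for pile A (subtraction set {1, 3, 4, 6}):
g(0) = mex{} = 0
g(1) = mex{0} = 1
g(2) = mex{1} = 0
g(3) = mex{0} = 1
g(4) = mex{0,1} = 2
g(5) = mex{0,1,2} = 3
g(6) = mex{0,1,3} = 2
g(7) = mex{1,2} = 0
g(8) = mex{0,2,3} = 1
g(9) = mex{1,2,3} = 0
g(10) = mex{0,2} = 1
g(11) = mex{0,1,3} = 2
g(12) = mex{0,1,2} = 3
g(13) = mex{0,1,3} = 2
g(14) = mex{1,2} = 0
So g(14) = 0.
Build the Grundy sequence for pile B with g(k) = mex{g(k−s) : s ∈ {3, 4, 5}, s ≤ k}:
g(0) = mex{} = 0
g(1) = mex{} = 0
g(2) = mex{} = 0
g(3) = mex{0} = 1
g(4) = mex{0} = 1
g(5) = mex{0} = 1
g(6) = mex{0,1} = 2
g(7) = mex{0,1} = 2
g(8) = mex{1} = 0
g(9) = mex{1,2} = 0
So g(9) = 0.
By the Sprague-Grundy theorem, the Grundy value of a sum of independent games is the XOR of the component values.
Combined value = 0 XOR 0 = 0.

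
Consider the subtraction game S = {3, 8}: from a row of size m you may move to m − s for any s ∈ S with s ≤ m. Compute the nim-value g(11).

Compute g(0), g(1), … for moves {3, 8}:
g(0) = mex{} = 0
g(1) = mex{} = 0
g(2) = mex{} = 0
g(3) = mex{0} = 1
g(4) = mex{0} = 1
g(5) = mex{0} = 1
g(6) = mex{1} = 0
g(7) = mex{1} = 0
g(8) = mex{0,1} = 2
g(9) = mex{0} = 1
g(10) = mex{0} = 1
g(11) = mex{1,2} = 0
So g(11) = 0.

0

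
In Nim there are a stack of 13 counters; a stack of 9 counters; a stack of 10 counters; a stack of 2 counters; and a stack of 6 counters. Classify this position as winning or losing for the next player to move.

Bitwise XOR of the heap sizes:
  1101  (13)
  1001  (9)
  1010  (10)
  0010  (2)
  0110  (6)
  ----
  1010  (10)
The nim-sum is 10 ≠ 0, so this is an N-position: the player to move can win.

Winning position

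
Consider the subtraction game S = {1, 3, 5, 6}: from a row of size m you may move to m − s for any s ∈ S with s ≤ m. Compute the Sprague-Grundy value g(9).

3

Build the Grundy sequence with g(k) = mex{g(k−s) : s ∈ {1, 3, 5, 6}, s ≤ k}:
k:     0  1  2  3  4  5  6  7  8  9
g(k):  0  1  0  1  0  1  2  3  2  3
So g(9) = 3.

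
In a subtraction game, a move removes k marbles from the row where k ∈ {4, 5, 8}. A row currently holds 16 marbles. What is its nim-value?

1

Build the Grundy sequence with g(k) = mex{g(k−s) : s ∈ {4, 5, 8}, s ≤ k}:
k:     0  1  2  3  4  5  6  7  8  9 10 11 12 13 14 15 16
g(k):  0  0  0  0  1  1  1  1  2  2  2  2  0  0  0  0  1
So g(16) = 1.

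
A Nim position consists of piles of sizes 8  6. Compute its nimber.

14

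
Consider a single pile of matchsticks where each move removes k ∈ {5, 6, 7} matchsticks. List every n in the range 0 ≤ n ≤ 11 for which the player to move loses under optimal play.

0, 1, 2, 3, 4

Grundy values for subtraction set {5, 6, 7}:
k:     0  1  2  3  4  5  6  7  8  9 10 11
g(k):  0  0  0  0  0  1  1  1  1  1  2  2
The P-positions (g = 0) in 0..11 are 0, 1, 2, 3, 4.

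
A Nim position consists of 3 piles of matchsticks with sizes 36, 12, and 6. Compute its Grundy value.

46

Nim-sum: 36 XOR 12 XOR 6 = 46.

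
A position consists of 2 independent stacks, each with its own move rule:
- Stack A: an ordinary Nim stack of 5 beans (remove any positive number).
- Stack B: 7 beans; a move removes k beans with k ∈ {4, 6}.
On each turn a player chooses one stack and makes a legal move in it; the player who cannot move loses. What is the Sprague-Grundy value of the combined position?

Stack A is a plain Nim stack of size 5, so its Grundy value is 5.
For stack B, compute g(0), g(1), … with moves {4, 6}:
k:     0  1  2  3  4  5  6  7
g(k):  0  0  0  0  1  1  1  1
So g(7) = 1.
The value of a disjunctive sum is the nim-sum of the parts.
Combined value = 5 ⊕ 1 = 4.

4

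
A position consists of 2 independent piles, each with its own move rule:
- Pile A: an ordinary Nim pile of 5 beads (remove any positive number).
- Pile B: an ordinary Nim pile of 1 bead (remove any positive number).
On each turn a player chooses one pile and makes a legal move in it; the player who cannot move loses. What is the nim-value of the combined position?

4

Pile A is a plain Nim pile of size 5, so its Grundy value is 5.
Pile B is a plain Nim pile of size 1, so its Grundy value is 1.
By the Sprague-Grundy theorem, the Grundy value of a sum of independent games is the XOR of the component values.
Combined value = 5 XOR 1 = 4.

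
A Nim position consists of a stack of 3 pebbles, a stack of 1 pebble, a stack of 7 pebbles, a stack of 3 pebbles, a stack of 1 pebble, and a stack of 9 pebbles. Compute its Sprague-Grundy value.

14

Nim-sum: 3 XOR 1 XOR 7 XOR 3 XOR 1 XOR 9 = 14.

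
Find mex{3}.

0 is not in the set, so the mex is 0.

0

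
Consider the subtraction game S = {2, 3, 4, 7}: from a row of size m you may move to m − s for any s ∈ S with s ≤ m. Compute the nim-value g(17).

0

Build the Grundy sequence with g(k) = mex{g(k−s) : s ∈ {2, 3, 4, 7}, s ≤ k}:
k:     0  1  2  3  4  5  6  7  8  9 10 11 12 13 14 15 16 17
g(k):  0  0  1  1  2  2  0  3  1  4  2  0  0  1  1  2  2  0
So g(17) = 0.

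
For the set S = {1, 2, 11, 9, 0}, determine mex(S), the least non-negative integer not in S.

3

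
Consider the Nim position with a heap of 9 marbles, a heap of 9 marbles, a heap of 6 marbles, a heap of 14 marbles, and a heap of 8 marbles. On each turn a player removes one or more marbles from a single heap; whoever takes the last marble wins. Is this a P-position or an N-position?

Bitwise XOR of the heap sizes:
  1001  (9)
  1001  (9)
  0110  (6)
  1110  (14)
  1000  (8)
  ----
  0000  (0)
The nim-sum is 0, so this is a P-position: the player to move is in a losing position under optimal play.

P-position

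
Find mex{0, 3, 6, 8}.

1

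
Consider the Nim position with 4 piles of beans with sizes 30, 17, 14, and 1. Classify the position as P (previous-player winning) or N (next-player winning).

P-position

Bitwise XOR of the heap sizes:
  11110  (30)
  10001  (17)
  01110  (14)
  00001  (1)
  -----
  00000  (0)
The nim-sum is 0, so this is a P-position: the player to move is in a losing position under optimal play.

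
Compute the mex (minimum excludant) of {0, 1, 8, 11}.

2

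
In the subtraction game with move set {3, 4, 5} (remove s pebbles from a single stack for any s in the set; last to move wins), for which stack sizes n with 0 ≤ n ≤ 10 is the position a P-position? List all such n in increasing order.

Grundy values for subtraction set {3, 4, 5}:
g(0) = mex{} = 0
g(1) = mex{} = 0
g(2) = mex{} = 0
g(3) = mex{0} = 1
g(4) = mex{0} = 1
g(5) = mex{0} = 1
g(6) = mex{0,1} = 2
g(7) = mex{0,1} = 2
g(8) = mex{1} = 0
g(9) = mex{1,2} = 0
g(10) = mex{1,2} = 0
The P-positions (g = 0) in 0..10 are 0, 1, 2, 8, 9, 10.

0, 1, 2, 8, 9, 10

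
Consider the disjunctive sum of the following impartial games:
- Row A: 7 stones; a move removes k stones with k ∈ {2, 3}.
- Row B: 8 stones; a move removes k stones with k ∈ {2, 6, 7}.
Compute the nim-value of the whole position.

Build the Grundy sequence for row A with g(k) = mex{g(k−s) : s ∈ {2, 3}, s ≤ k}:
g(0) = mex{} = 0
g(1) = mex{} = 0
g(2) = mex{0} = 1
g(3) = mex{0} = 1
g(4) = mex{0,1} = 2
g(5) = mex{1} = 0
g(6) = mex{1,2} = 0
g(7) = mex{0,2} = 1
So g(7) = 1.
Grundy values for row B (subtraction set {2, 6, 7}):
k:     0  1  2  3  4  5  6  7  8
g(k):  0  0  1  1  0  0  1  1  2
So g(8) = 2.
By the Sprague-Grundy theorem, the Grundy value of a sum of independent games is the XOR of the component values.
Combined value = 1 XOR 2 = 3.

3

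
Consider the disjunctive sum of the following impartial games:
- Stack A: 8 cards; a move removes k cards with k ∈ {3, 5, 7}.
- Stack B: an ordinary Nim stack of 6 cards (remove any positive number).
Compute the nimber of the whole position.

4

For stack A, compute g(0), g(1), … with moves {3, 5, 7}:
g(0) = mex{} = 0
g(1) = mex{} = 0
g(2) = mex{} = 0
g(3) = mex{0} = 1
g(4) = mex{0} = 1
g(5) = mex{0} = 1
g(6) = mex{0,1} = 2
g(7) = mex{0,1} = 2
g(8) = mex{0,1} = 2
So g(8) = 2.
Stack B is a plain Nim stack of size 6, so its Grundy value is 6.
The value of a disjunctive sum is the nim-sum of the parts.
Combined value = 2 XOR 6 = 4.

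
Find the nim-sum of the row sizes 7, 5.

2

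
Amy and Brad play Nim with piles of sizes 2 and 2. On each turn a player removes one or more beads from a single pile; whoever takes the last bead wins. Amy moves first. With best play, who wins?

Write each in binary and XOR column by column:
  10  (2)
  10  (2)
  --
  00  (0)
The nim-sum is 0, so this is a P-position: the player to move is in a losing position under optimal play; Amy is about to move from it and so loses — Brad wins.

Brad wins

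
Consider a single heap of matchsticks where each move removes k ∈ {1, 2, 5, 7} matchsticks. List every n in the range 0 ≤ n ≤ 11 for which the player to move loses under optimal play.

0, 3, 6, 9

Build the Grundy sequence with g(k) = mex{g(k−s) : s ∈ {1, 2, 5, 7}, s ≤ k}:
k:     0  1  2  3  4  5  6  7  8  9 10 11
g(k):  0  1  2  0  1  2  0  1  2  0  1  2
The P-positions (g = 0) in 0..11 are 0, 3, 6, 9.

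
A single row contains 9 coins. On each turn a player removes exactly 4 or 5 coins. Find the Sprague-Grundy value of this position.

0

Build the Grundy sequence with g(k) = mex{g(k−s) : s ∈ {4, 5}, s ≤ k}:
g(0) = mex{} = 0
g(1) = mex{} = 0
g(2) = mex{} = 0
g(3) = mex{} = 0
g(4) = mex{0} = 1
g(5) = mex{0} = 1
g(6) = mex{0} = 1
g(7) = mex{0} = 1
g(8) = mex{0,1} = 2
g(9) = mex{1} = 0
So g(9) = 0.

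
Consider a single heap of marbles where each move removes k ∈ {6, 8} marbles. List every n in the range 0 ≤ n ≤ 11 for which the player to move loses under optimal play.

0, 1, 2, 3, 4, 5

Grundy values for subtraction set {6, 8}:
k:     0  1  2  3  4  5  6  7  8  9 10 11
g(k):  0  0  0  0  0  0  1  1  1  1  1  1
The P-positions (g = 0) in 0..11 are 0, 1, 2, 3, 4, 5.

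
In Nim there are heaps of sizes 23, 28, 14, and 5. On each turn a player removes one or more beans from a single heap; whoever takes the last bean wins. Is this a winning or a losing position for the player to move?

Losing position

Compute the nim-sum pairwise:
23 ^ 28 = 11
11 ^ 14 = 5
5 ^ 5 = 0
The nim-sum is 0, so this is a P-position: the player to move is in a losing position under optimal play.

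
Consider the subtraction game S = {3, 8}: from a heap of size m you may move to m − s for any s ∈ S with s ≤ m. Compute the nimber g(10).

1

Compute g(0), g(1), … for moves {3, 8}:
k:     0  1  2  3  4  5  6  7  8  9 10
g(k):  0  0  0  1  1  1  0  0  2  1  1
So g(10) = 1.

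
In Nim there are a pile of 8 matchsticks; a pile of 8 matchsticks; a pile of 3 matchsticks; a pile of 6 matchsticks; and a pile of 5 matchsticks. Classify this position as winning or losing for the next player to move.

Losing position

Nim-sum: 8 ^ 8 ^ 3 ^ 6 ^ 5 = 0.
The nim-sum is 0, so this is a P-position: the player to move is in a losing position under optimal play.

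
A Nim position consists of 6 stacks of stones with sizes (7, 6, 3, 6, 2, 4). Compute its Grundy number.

Compute the nim-sum pairwise:
7 XOR 6 = 1
1 XOR 3 = 2
2 XOR 6 = 4
4 XOR 2 = 6
6 XOR 4 = 2

2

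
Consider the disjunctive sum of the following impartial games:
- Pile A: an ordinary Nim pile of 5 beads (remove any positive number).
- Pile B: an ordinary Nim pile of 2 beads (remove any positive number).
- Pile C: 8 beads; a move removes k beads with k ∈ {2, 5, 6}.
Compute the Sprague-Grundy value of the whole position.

Pile A is a plain Nim pile of size 5, so its Grundy value is 5.
Pile B is a plain Nim pile of size 2, so its Grundy value is 2.
Build the Grundy sequence for pile C with g(k) = mex{g(k−s) : s ∈ {2, 5, 6}, s ≤ k}:
k:     0  1  2  3  4  5  6  7  8
g(k):  0  0  1  1  0  2  1  3  0
So g(8) = 0.
The value of a disjunctive sum is the nim-sum of the parts.
Combined value = 5 ⊕ 2 ⊕ 0 = 7.

7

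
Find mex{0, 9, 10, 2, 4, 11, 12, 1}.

The values 0, 1, 2 are all present; 3 is the first non-negative integer missing from the set.

3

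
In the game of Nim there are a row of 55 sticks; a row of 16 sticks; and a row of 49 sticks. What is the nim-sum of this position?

Compute the nim-sum pairwise:
55 ^ 16 = 39
39 ^ 49 = 22

22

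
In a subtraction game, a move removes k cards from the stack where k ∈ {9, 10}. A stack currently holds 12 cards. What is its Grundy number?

1

Build the Grundy sequence with g(k) = mex{g(k−s) : s ∈ {9, 10}, s ≤ k}:
g(0) = mex{} = 0
g(1) = mex{} = 0
g(2) = mex{} = 0
g(3) = mex{} = 0
g(4) = mex{} = 0
g(5) = mex{} = 0
g(6) = mex{} = 0
g(7) = mex{} = 0
g(8) = mex{} = 0
g(9) = mex{0} = 1
g(10) = mex{0} = 1
g(11) = mex{0} = 1
g(12) = mex{0} = 1
So g(12) = 1.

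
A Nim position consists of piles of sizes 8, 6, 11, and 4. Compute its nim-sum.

1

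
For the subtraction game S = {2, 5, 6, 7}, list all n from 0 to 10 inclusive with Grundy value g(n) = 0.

0, 1, 4

Compute g(0), g(1), … for moves {2, 5, 6, 7}:
k:     0  1  2  3  4  5  6  7  8  9 10
g(k):  0  0  1  1  0  2  1  3  2  2  3
The P-positions (g = 0) in 0..10 are 0, 1, 4.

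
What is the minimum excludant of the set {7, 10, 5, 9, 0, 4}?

1

0 is in the set but 1 is not, so the mex is 1.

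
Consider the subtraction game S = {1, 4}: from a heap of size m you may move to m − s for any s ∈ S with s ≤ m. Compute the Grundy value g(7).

0

Compute g(0), g(1), … for moves {1, 4}:
k:     0  1  2  3  4  5  6  7
g(k):  0  1  0  1  2  0  1  0
So g(7) = 0.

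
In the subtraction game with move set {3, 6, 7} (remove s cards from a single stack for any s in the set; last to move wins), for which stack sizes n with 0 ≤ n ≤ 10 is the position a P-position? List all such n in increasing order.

0, 1, 2, 10

Compute g(0), g(1), … for moves {3, 6, 7}:
k:     0  1  2  3  4  5  6  7  8  9 10
g(k):  0  0  0  1  1  1  2  2  2  3  0
The P-positions (g = 0) in 0..10 are 0, 1, 2, 10.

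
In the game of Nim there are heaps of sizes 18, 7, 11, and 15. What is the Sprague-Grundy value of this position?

17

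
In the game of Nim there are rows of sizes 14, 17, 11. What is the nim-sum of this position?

Nim-sum: 14 ⊕ 17 ⊕ 11 = 20.

20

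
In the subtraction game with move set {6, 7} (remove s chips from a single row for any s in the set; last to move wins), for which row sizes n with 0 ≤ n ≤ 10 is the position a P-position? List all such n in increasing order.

Compute g(0), g(1), … for moves {6, 7}:
k:     0  1  2  3  4  5  6  7  8  9 10
g(k):  0  0  0  0  0  0  1  1  1  1  1
The P-positions (g = 0) in 0..10 are 0, 1, 2, 3, 4, 5.

0, 1, 2, 3, 4, 5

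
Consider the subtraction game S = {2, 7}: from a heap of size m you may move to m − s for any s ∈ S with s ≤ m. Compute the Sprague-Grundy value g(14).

Build the Grundy sequence with g(k) = mex{g(k−s) : s ∈ {2, 7}, s ≤ k}:
k:     0  1  2  3  4  5  6  7  8  9 10 11 12 13 14
g(k):  0  0  1  1  0  0  1  1  2  0  0  1  1  0  0
So g(14) = 0.

0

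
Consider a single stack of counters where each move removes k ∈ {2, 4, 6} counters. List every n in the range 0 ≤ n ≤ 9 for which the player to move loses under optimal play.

0, 1, 8, 9

Build the Grundy sequence with g(k) = mex{g(k−s) : s ∈ {2, 4, 6}, s ≤ k}:
g(0) = mex{} = 0
g(1) = mex{} = 0
g(2) = mex{0} = 1
g(3) = mex{0} = 1
g(4) = mex{0,1} = 2
g(5) = mex{0,1} = 2
g(6) = mex{0,1,2} = 3
g(7) = mex{0,1,2} = 3
g(8) = mex{1,2,3} = 0
g(9) = mex{1,2,3} = 0
The P-positions (g = 0) in 0..9 are 0, 1, 8, 9.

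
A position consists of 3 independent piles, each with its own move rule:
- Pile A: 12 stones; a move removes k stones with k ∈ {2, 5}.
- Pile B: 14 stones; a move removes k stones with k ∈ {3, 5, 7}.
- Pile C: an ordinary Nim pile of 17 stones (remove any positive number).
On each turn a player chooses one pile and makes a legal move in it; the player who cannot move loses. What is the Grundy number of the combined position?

18

Build the Grundy sequence for pile A with g(k) = mex{g(k−s) : s ∈ {2, 5}, s ≤ k}:
g(0) = mex{} = 0
g(1) = mex{} = 0
g(2) = mex{0} = 1
g(3) = mex{0} = 1
g(4) = mex{1} = 0
g(5) = mex{0,1} = 2
g(6) = mex{0} = 1
g(7) = mex{1,2} = 0
g(8) = mex{1} = 0
g(9) = mex{0} = 1
g(10) = mex{0,2} = 1
g(11) = mex{1} = 0
g(12) = mex{0,1} = 2
So g(12) = 2.
Build the Grundy sequence for pile B with g(k) = mex{g(k−s) : s ∈ {3, 5, 7}, s ≤ k}:
g(0) = mex{} = 0
g(1) = mex{} = 0
g(2) = mex{} = 0
g(3) = mex{0} = 1
g(4) = mex{0} = 1
g(5) = mex{0} = 1
g(6) = mex{0,1} = 2
g(7) = mex{0,1} = 2
g(8) = mex{0,1} = 2
g(9) = mex{0,1,2} = 3
g(10) = mex{1,2} = 0
g(11) = mex{1,2} = 0
g(12) = mex{1,2,3} = 0
g(13) = mex{0,2} = 1
g(14) = mex{0,2,3} = 1
So g(14) = 1.
Pile C is a plain Nim pile of size 17, so its Grundy value is 17.
The value of a disjunctive sum is the nim-sum of the parts.
Combined value = 2 ⊕ 1 ⊕ 17 = 18.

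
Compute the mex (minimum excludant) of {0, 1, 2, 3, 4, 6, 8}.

5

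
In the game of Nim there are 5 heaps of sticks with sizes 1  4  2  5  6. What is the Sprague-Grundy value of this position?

Nim-sum: 1 ^ 4 ^ 2 ^ 5 ^ 6 = 4.

4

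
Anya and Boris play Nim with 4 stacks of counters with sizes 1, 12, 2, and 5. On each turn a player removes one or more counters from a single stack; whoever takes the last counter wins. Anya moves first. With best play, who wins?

Compute the nim-sum pairwise:
1 ⊕ 12 = 13
13 ⊕ 2 = 15
15 ⊕ 5 = 10
The nim-sum is 10 ≠ 0, so this is an N-position: the player to move can win; Anya has a winning move.

Anya wins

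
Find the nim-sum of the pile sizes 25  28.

Nim-sum: 25 ^ 28 = 5.

5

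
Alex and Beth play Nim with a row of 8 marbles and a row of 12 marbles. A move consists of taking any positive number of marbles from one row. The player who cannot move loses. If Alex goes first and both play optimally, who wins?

Compute the nim-sum pairwise:
8 ^ 12 = 4
The nim-sum is 4 ≠ 0, so this is an N-position: the player to move can win; Alex has a winning move.

Alex wins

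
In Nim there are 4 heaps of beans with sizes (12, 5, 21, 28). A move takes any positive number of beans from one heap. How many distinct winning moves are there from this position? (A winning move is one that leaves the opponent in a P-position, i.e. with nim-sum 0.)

Write each in binary and XOR column by column:
  01100  (12)
  00101  (5)
  10101  (21)
  11100  (28)
  -----
  00000  (0)
The nim-sum is already 0, so every move leaves a nonzero nim-sum — there are no winning moves.

0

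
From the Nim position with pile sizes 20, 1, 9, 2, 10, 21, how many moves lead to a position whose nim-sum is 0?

3

Compute the nim-sum pairwise:
20 ^ 1 = 21
21 ^ 9 = 28
28 ^ 2 = 30
30 ^ 10 = 20
20 ^ 21 = 1
The overall nim-sum is X = 1. A pile of size p has a winning move iff p XOR X < p (reduce it to p XOR X).
  20: 20 XOR 1 = 21 ≥ 20 — no move.
  1: 1 XOR 1 = 0 < 1 — winning move (to 0).
  9: 9 XOR 1 = 8 < 9 — winning move (to 8).
  2: 2 XOR 1 = 3 ≥ 2 — no move.
  10: 10 XOR 1 = 11 ≥ 10 — no move.
  21: 21 XOR 1 = 20 < 21 — winning move (to 20).
That gives 3 winning moves.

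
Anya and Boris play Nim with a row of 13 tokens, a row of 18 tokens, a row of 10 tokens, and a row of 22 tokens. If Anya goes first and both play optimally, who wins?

Anya wins

Nim-sum: 13 XOR 18 XOR 10 XOR 22 = 3.
The nim-sum is 3 ≠ 0, so this is an N-position: the player to move can win; Anya has a winning move.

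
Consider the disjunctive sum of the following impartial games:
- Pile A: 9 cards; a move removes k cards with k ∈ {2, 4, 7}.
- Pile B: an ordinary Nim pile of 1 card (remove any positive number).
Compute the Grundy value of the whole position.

1

Grundy values for pile A (subtraction set {2, 4, 7}):
g(0) = mex{} = 0
g(1) = mex{} = 0
g(2) = mex{0} = 1
g(3) = mex{0} = 1
g(4) = mex{0,1} = 2
g(5) = mex{0,1} = 2
g(6) = mex{1,2} = 0
g(7) = mex{0,1,2} = 3
g(8) = mex{0,2} = 1
g(9) = mex{1,2,3} = 0
So g(9) = 0.
Pile B is a plain Nim pile of size 1, so its Grundy value is 1.
By the Sprague-Grundy theorem, the Grundy value of a sum of independent games is the XOR of the component values.
Combined value = 0 XOR 1 = 1.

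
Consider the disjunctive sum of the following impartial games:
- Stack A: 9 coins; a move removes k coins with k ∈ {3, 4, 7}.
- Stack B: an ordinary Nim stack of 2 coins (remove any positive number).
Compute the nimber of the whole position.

1

For stack A, compute g(0), g(1), … with moves {3, 4, 7}:
k:     0  1  2  3  4  5  6  7  8  9
g(k):  0  0  0  1  1  1  2  2  2  3
So g(9) = 3.
Stack B is a plain Nim stack of size 2, so its Grundy value is 2.
By the Sprague-Grundy theorem, the Grundy value of a sum of independent games is the XOR of the component values.
Combined value = 3 ⊕ 2 = 1.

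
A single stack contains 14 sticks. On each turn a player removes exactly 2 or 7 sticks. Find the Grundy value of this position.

Compute g(0), g(1), … for moves {2, 7}:
g(0) = mex{} = 0
g(1) = mex{} = 0
g(2) = mex{0} = 1
g(3) = mex{0} = 1
g(4) = mex{1} = 0
g(5) = mex{1} = 0
g(6) = mex{0} = 1
g(7) = mex{0} = 1
g(8) = mex{0,1} = 2
g(9) = mex{1} = 0
g(10) = mex{1,2} = 0
g(11) = mex{0} = 1
g(12) = mex{0} = 1
g(13) = mex{1} = 0
g(14) = mex{1} = 0
So g(14) = 0.

0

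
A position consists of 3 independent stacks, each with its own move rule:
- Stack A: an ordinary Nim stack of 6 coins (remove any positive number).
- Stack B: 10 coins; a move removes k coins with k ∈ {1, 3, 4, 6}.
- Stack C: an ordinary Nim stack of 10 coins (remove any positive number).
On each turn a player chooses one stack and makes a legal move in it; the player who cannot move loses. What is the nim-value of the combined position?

13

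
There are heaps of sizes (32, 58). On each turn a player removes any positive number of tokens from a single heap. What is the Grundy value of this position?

26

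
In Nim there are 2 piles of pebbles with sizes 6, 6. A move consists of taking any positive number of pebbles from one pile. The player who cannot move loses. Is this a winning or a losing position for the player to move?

Losing position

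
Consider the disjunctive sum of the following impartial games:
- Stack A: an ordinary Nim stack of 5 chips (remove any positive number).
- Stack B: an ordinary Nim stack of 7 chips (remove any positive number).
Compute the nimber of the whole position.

Stack A is a plain Nim stack of size 5, so its Grundy value is 5.
Stack B is a plain Nim stack of size 7, so its Grundy value is 7.
The value of a disjunctive sum is the nim-sum of the parts.
Combined value = 5 XOR 7 = 2.

2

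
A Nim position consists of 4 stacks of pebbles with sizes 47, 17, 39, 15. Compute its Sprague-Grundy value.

22

Compute the nim-sum pairwise:
47 ^ 17 = 62
62 ^ 39 = 25
25 ^ 15 = 22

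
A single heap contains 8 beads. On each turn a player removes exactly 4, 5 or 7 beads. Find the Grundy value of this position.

Grundy values for subtraction set {4, 5, 7}:
k:     0  1  2  3  4  5  6  7  8
g(k):  0  0  0  0  1  1  1  1  2
So g(8) = 2.

2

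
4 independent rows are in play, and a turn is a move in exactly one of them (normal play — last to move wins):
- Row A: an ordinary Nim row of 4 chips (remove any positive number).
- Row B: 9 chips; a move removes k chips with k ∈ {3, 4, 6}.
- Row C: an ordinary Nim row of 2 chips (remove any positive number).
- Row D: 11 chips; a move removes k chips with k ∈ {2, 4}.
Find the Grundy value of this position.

4

Row A is a plain Nim row of size 4, so its Grundy value is 4.
Build the Grundy sequence for row B with g(k) = mex{g(k−s) : s ∈ {3, 4, 6}, s ≤ k}:
k:     0  1  2  3  4  5  6  7  8  9
g(k):  0  0  0  1  1  1  2  2  2  0
So g(9) = 0.
Row C is a plain Nim row of size 2, so its Grundy value is 2.
Grundy values for row D (subtraction set {2, 4}):
g(0) = mex{} = 0
g(1) = mex{} = 0
g(2) = mex{0} = 1
g(3) = mex{0} = 1
g(4) = mex{0,1} = 2
g(5) = mex{0,1} = 2
g(6) = mex{1,2} = 0
g(7) = mex{1,2} = 0
g(8) = mex{0,2} = 1
g(9) = mex{0,2} = 1
g(10) = mex{0,1} = 2
g(11) = mex{0,1} = 2
So g(11) = 2.
By the Sprague-Grundy theorem, the Grundy value of a sum of independent games is the XOR of the component values.
Combined value = 4 ⊕ 0 ⊕ 2 ⊕ 2 = 4.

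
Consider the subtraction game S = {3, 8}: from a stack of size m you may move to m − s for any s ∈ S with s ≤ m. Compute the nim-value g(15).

Grundy values for subtraction set {3, 8}:
k:     0  1  2  3  4  5  6  7  8  9 10 11 12 13 14 15
g(k):  0  0  0  1  1  1  0  0  2  1  1  0  0  0  1  1
So g(15) = 1.

1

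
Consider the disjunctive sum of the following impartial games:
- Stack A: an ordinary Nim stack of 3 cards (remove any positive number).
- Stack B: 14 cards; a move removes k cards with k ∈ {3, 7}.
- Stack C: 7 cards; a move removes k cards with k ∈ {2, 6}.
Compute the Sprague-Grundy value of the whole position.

Stack A is a plain Nim stack of size 3, so its Grundy value is 3.
Build the Grundy sequence for stack B with g(k) = mex{g(k−s) : s ∈ {3, 7}, s ≤ k}:
k:     0  1  2  3  4  5  6  7  8  9 10 11 12 13 14
g(k):  0  0  0  1  1  1  0  2  2  1  0  0  0  1  1
So g(14) = 1.
Grundy values for stack C (subtraction set {2, 6}):
k:     0  1  2  3  4  5  6  7
g(k):  0  0  1  1  0  0  1  1
So g(7) = 1.
The value of a disjunctive sum is the nim-sum of the parts.
Combined value = 3 XOR 1 XOR 1 = 3.

3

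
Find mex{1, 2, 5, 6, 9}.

0 is not in the set, so the mex is 0.

0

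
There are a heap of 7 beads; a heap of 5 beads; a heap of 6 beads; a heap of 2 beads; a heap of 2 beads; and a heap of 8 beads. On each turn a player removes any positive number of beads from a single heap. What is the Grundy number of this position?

12

Nim-sum: 7 ⊕ 5 ⊕ 6 ⊕ 2 ⊕ 2 ⊕ 8 = 12.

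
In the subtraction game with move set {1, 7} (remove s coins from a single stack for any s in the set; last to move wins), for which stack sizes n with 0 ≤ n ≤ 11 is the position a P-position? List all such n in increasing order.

0, 2, 4, 6, 8, 10

Grundy values for subtraction set {1, 7}:
g(0) = mex{} = 0
g(1) = mex{0} = 1
g(2) = mex{1} = 0
g(3) = mex{0} = 1
g(4) = mex{1} = 0
g(5) = mex{0} = 1
g(6) = mex{1} = 0
g(7) = mex{0} = 1
g(8) = mex{1} = 0
g(9) = mex{0} = 1
g(10) = mex{1} = 0
g(11) = mex{0} = 1
The P-positions (g = 0) in 0..11 are 0, 2, 4, 6, 8, 10.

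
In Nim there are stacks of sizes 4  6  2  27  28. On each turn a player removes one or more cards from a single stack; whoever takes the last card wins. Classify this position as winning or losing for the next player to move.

Winning position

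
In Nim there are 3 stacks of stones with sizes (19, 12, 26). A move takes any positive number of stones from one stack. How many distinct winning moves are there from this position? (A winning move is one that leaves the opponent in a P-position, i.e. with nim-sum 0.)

1

Bitwise XOR of the heap sizes:
  10011  (19)
  01100  (12)
  11010  (26)
  -----
  00101  (5)
The overall nim-sum is X = 5. A stack of size p has a winning move iff p XOR X < p (reduce it to p XOR X).
  19: 19 XOR 5 = 22 ≥ 19 — no move.
  12: 12 XOR 5 = 9 < 12 — winning move (to 9).
  26: 26 XOR 5 = 31 ≥ 26 — no move.
That gives 1 winning move.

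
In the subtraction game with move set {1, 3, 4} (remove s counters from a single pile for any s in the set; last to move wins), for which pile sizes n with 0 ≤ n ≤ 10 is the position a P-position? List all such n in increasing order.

0, 2, 7, 9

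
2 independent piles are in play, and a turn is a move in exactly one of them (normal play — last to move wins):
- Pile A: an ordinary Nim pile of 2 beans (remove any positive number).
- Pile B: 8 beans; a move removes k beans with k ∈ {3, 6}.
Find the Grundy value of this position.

Pile A is a plain Nim pile of size 2, so its Grundy value is 2.
For pile B, compute g(0), g(1), … with moves {3, 6}:
k:     0  1  2  3  4  5  6  7  8
g(k):  0  0  0  1  1  1  2  2  2
So g(8) = 2.
By the Sprague-Grundy theorem, the Grundy value of a sum of independent games is the XOR of the component values.
Combined value = 2 XOR 2 = 0.

0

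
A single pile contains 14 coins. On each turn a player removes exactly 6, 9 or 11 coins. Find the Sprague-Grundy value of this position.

Compute g(0), g(1), … for moves {6, 9, 11}:
k:     0  1  2  3  4  5  6  7  8  9 10 11 12 13 14
g(k):  0  0  0  0  0  0  1  1  1  1  1  1  2  2  2
So g(14) = 2.

2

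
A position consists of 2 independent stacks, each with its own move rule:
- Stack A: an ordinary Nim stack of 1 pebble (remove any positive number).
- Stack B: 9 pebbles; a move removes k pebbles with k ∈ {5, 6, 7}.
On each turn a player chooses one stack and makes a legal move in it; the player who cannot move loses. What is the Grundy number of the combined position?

0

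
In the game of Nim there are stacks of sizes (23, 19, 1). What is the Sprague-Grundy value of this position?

Compute the nim-sum pairwise:
23 ^ 19 = 4
4 ^ 1 = 5

5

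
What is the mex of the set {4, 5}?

0

0 is not in the set, so the mex is 0.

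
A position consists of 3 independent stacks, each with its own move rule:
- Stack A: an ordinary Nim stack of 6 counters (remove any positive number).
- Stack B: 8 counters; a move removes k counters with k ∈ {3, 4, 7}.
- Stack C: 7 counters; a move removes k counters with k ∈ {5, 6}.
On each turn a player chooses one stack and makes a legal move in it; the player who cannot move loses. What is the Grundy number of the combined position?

5

Stack A is a plain Nim stack of size 6, so its Grundy value is 6.
Grundy values for stack B (subtraction set {3, 4, 7}):
g(0) = mex{} = 0
g(1) = mex{} = 0
g(2) = mex{} = 0
g(3) = mex{0} = 1
g(4) = mex{0} = 1
g(5) = mex{0} = 1
g(6) = mex{0,1} = 2
g(7) = mex{0,1} = 2
g(8) = mex{0,1} = 2
So g(8) = 2.
For stack C, compute g(0), g(1), … with moves {5, 6}:
g(0) = mex{} = 0
g(1) = mex{} = 0
g(2) = mex{} = 0
g(3) = mex{} = 0
g(4) = mex{} = 0
g(5) = mex{0} = 1
g(6) = mex{0} = 1
g(7) = mex{0} = 1
So g(7) = 1.
By the Sprague-Grundy theorem, the Grundy value of a sum of independent games is the XOR of the component values.
Combined value = 6 XOR 2 XOR 1 = 5.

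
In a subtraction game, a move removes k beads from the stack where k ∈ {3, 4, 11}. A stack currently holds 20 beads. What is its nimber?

Compute g(0), g(1), … for moves {3, 4, 11}:
k:     0  1  2  3  4  5  6  7  8  9 10 11 12 13 14 15 16 17 18 19 20
g(k):  0  0  0  1  1  1  2  0  0  0  1  1  1  2  0  0  0  1  1  1  2
So g(20) = 2.

2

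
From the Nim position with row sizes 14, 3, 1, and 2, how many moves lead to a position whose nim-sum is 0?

1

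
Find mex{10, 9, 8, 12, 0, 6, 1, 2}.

3

The values 0, 1, 2 are all present; 3 is the first non-negative integer missing from the set.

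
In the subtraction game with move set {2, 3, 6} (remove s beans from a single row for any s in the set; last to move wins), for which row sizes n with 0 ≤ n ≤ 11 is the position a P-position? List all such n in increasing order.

0, 1, 5, 9, 10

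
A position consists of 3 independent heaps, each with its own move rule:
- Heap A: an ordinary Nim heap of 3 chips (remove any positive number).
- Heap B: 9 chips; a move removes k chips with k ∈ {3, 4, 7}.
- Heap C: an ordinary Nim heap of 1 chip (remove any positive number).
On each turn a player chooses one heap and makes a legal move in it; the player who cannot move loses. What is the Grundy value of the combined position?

1

Heap A is a plain Nim heap of size 3, so its Grundy value is 3.
Grundy values for heap B (subtraction set {3, 4, 7}):
k:     0  1  2  3  4  5  6  7  8  9
g(k):  0  0  0  1  1  1  2  2  2  3
So g(9) = 3.
Heap C is a plain Nim heap of size 1, so its Grundy value is 1.
The value of a disjunctive sum is the nim-sum of the parts.
Combined value = 3 ⊕ 3 ⊕ 1 = 1.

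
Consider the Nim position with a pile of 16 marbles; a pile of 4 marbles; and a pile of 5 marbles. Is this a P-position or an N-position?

N-position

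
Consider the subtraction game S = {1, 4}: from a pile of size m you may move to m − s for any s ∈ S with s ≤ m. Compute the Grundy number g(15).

0

Grundy values for subtraction set {1, 4}:
k:     0  1  2  3  4  5  6  7  8  9 10 11 12 13 14 15
g(k):  0  1  0  1  2  0  1  0  1  2  0  1  0  1  2  0
So g(15) = 0.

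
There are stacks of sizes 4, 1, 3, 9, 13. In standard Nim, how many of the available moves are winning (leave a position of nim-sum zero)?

Nim-sum: 4 ⊕ 1 ⊕ 3 ⊕ 9 ⊕ 13 = 2.
The overall nim-sum is X = 2. A stack of size p has a winning move iff p XOR X < p (reduce it to p XOR X).
  4: 4 XOR 2 = 6 ≥ 4 — no move.
  1: 1 XOR 2 = 3 ≥ 1 — no move.
  3: 3 XOR 2 = 1 < 3 — winning move (to 1).
  9: 9 XOR 2 = 11 ≥ 9 — no move.
  13: 13 XOR 2 = 15 ≥ 13 — no move.
That gives 1 winning move.

1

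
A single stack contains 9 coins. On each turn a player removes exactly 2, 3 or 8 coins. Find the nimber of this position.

2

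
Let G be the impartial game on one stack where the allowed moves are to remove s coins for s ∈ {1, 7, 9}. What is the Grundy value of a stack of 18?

0

Grundy values for subtraction set {1, 7, 9}:
k:     0  1  2  3  4  5  6  7  8  9 10 11 12 13 14 15 16 17 18
g(k):  0  1  0  1  0  1  0  1  0  1  0  1  0  1  0  1  0  1  0
So g(18) = 0.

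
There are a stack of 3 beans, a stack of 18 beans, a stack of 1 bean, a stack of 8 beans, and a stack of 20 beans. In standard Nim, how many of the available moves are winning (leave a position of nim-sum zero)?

1

Write each in binary and XOR column by column:
  00011  (3)
  10010  (18)
  00001  (1)
  01000  (8)
  10100  (20)
  -----
  01100  (12)
The overall nim-sum is X = 12. A stack of size p has a winning move iff p XOR X < p (reduce it to p XOR X).
  3: 3 XOR 12 = 15 ≥ 3 — no move.
  18: 18 XOR 12 = 30 ≥ 18 — no move.
  1: 1 XOR 12 = 13 ≥ 1 — no move.
  8: 8 XOR 12 = 4 < 8 — winning move (to 4).
  20: 20 XOR 12 = 24 ≥ 20 — no move.
That gives 1 winning move.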